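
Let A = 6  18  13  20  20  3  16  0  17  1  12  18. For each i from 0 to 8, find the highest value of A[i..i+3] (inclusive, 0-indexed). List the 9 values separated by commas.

Sliding a size-4 window across the 12 values:
(6, 18, 13, 20) → max 20
(18, 13, 20, 20) → max 20
(13, 20, 20, 3) → max 20
(20, 20, 3, 16) → max 20
(20, 3, 16, 0) → max 20
(3, 16, 0, 17) → max 17
(16, 0, 17, 1) → max 17
(0, 17, 1, 12) → max 17
(17, 1, 12, 18) → max 18

20, 20, 20, 20, 20, 17, 17, 17, 18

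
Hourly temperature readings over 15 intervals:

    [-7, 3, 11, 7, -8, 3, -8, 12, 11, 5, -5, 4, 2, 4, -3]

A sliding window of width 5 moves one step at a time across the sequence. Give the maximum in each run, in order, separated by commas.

-7 3 11 7 -8 → max 11
3 11 7 -8 3 → max 11
11 7 -8 3 -8 → max 11
7 -8 3 -8 12 → max 12
-8 3 -8 12 11 → max 12
3 -8 12 11 5 → max 12
-8 12 11 5 -5 → max 12
12 11 5 -5 4 → max 12
11 5 -5 4 2 → max 11
5 -5 4 2 4 → max 5
-5 4 2 4 -3 → max 4

11, 11, 11, 12, 12, 12, 12, 12, 11, 5, 4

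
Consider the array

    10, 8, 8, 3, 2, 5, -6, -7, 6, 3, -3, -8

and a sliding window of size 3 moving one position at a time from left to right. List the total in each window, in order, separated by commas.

Sliding a size-3 window across the 12 values:
(10, 8, 8) → sum 26
(8, 8, 3) → sum 19
(8, 3, 2) → sum 13
(3, 2, 5) → sum 10
(2, 5, -6) → sum 1
(5, -6, -7) → sum -8
(-6, -7, 6) → sum -7
(-7, 6, 3) → sum 2
(6, 3, -3) → sum 6
(3, -3, -8) → sum -8

26, 19, 13, 10, 1, -8, -7, 2, 6, -8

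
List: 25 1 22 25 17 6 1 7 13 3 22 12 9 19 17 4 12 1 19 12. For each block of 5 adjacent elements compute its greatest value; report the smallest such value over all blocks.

13

[25, 1, 22, 25, 17] → max 25
[1, 22, 25, 17, 6] → max 25
[22, 25, 17, 6, 1] → max 25
[25, 17, 6, 1, 7] → max 25
[17, 6, 1, 7, 13] → max 17
[6, 1, 7, 13, 3] → max 13
[1, 7, 13, 3, 22] → max 22
[7, 13, 3, 22, 12] → max 22
[13, 3, 22, 12, 9] → max 22
[3, 22, 12, 9, 19] → max 22
[22, 12, 9, 19, 17] → max 22
[12, 9, 19, 17, 4] → max 19
[9, 19, 17, 4, 12] → max 19
[19, 17, 4, 12, 1] → max 19
[17, 4, 12, 1, 19] → max 19
[4, 12, 1, 19, 12] → max 19
Smallest of these is 13.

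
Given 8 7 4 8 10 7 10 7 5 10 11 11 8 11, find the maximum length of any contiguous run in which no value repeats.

4

add 8: [8] len 1
add 7: [8, 7] len 2
add 4: [8, 7, 4] len 3
add 8 (repeat 8, move left end past it): [7, 4, 8] len 3
add 10: [7, 4, 8, 10] len 4
add 7 (repeat 7, move left end past it): [4, 8, 10, 7] len 4
add 10 (repeat 10, move left end past it): [7, 10] len 2
add 7 (repeat 7, move left end past it): [10, 7] len 2
add 5: [10, 7, 5] len 3
add 10 (repeat 10, move left end past it): [7, 5, 10] len 3
add 11: [7, 5, 10, 11] len 4
add 11 (repeat 11, move left end past it): [11] len 1
add 8: [11, 8] len 2
add 11 (repeat 11, move left end past it): [8, 11] len 2
Longest all-distinct length: 4.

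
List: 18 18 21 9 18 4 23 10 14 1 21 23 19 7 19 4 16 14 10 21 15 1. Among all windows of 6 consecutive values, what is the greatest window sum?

93

[18, 18, 21, 9, 18, 4] → sum 88
[18, 21, 9, 18, 4, 23] → sum 93
[21, 9, 18, 4, 23, 10] → sum 85
[9, 18, 4, 23, 10, 14] → sum 78
[18, 4, 23, 10, 14, 1] → sum 70
[4, 23, 10, 14, 1, 21] → sum 73
[23, 10, 14, 1, 21, 23] → sum 92
[10, 14, 1, 21, 23, 19] → sum 88
[14, 1, 21, 23, 19, 7] → sum 85
[1, 21, 23, 19, 7, 19] → sum 90
[21, 23, 19, 7, 19, 4] → sum 93
[23, 19, 7, 19, 4, 16] → sum 88
[19, 7, 19, 4, 16, 14] → sum 79
[7, 19, 4, 16, 14, 10] → sum 70
[19, 4, 16, 14, 10, 21] → sum 84
[4, 16, 14, 10, 21, 15] → sum 80
[16, 14, 10, 21, 15, 1] → sum 77
Greatest of these is 93.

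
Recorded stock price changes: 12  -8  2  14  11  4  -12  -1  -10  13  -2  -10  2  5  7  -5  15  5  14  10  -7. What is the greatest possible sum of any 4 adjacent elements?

44

[12, -8, 2, 14] → sum 20
[-8, 2, 14, 11] → sum 19
[2, 14, 11, 4] → sum 31
[14, 11, 4, -12] → sum 17
[11, 4, -12, -1] → sum 2
[4, -12, -1, -10] → sum -19
[-12, -1, -10, 13] → sum -10
[-1, -10, 13, -2] → sum 0
[-10, 13, -2, -10] → sum -9
[13, -2, -10, 2] → sum 3
[-2, -10, 2, 5] → sum -5
[-10, 2, 5, 7] → sum 4
[2, 5, 7, -5] → sum 9
[5, 7, -5, 15] → sum 22
[7, -5, 15, 5] → sum 22
[-5, 15, 5, 14] → sum 29
[15, 5, 14, 10] → sum 44
[5, 14, 10, -7] → sum 22
Greatest of these is 44.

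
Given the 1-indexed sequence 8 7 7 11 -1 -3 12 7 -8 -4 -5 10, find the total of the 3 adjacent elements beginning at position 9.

-17

Elements at indices 9..11: -8, -4, -5
sum(-8, -4, -5) = -17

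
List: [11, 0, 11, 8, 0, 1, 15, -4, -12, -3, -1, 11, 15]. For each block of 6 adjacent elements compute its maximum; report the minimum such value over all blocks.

11

[11, 0, 11, 8, 0, 1] → max 11
[0, 11, 8, 0, 1, 15] → max 15
[11, 8, 0, 1, 15, -4] → max 15
[8, 0, 1, 15, -4, -12] → max 15
[0, 1, 15, -4, -12, -3] → max 15
[1, 15, -4, -12, -3, -1] → max 15
[15, -4, -12, -3, -1, 11] → max 15
[-4, -12, -3, -1, 11, 15] → max 15
Minimum of these is 11.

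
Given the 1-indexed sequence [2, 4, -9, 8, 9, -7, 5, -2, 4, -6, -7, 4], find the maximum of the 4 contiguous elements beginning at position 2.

9

Elements at indices 2..5: 4, -9, 8, 9
max(4, -9, 8, 9) = 9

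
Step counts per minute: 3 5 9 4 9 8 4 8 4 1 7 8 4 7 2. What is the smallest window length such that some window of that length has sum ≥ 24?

add 3: running sum 3 < 24
add 5: running sum 8 < 24
add 9: running sum 17 < 24
add 4: running sum 21 < 24
add 9: shortest ending here [5, 9, 4, 9] sum 27, len 4
add 8: shortest ending here [9, 4, 9, 8] sum 30, len 4
add 4: shortest ending here [4, 9, 8, 4] sum 25, len 4
add 8: shortest ending here [9, 8, 4, 8] sum 29, len 4
add 4: shortest ending here [8, 4, 8, 4] sum 24, len 4
add 1: shortest ending here [8, 4, 8, 4, 1] sum 25, len 5
add 7: shortest ending here [4, 8, 4, 1, 7] sum 24, len 5
add 8: shortest ending here [8, 4, 1, 7, 8] sum 28, len 5
add 4: shortest ending here [4, 1, 7, 8, 4] sum 24, len 5
add 7: shortest ending here [7, 8, 4, 7] sum 26, len 4
add 2: shortest ending here [7, 8, 4, 7, 2] sum 28, len 5
Shortest qualifying length: 4.

4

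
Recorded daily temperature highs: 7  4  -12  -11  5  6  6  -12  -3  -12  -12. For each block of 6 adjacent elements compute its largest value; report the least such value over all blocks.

Window maxs for each of the 6 positions:
7 4 -12 -11 5 6 → max 7
4 -12 -11 5 6 6 → max 6
-12 -11 5 6 6 -12 → max 6
-11 5 6 6 -12 -3 → max 6
5 6 6 -12 -3 -12 → max 6
6 6 -12 -3 -12 -12 → max 6
Least of these is 6.

6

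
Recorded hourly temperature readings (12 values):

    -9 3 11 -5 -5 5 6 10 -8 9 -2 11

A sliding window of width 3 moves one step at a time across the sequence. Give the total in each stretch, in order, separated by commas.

Sliding a size-3 window across the 12 values:
-9 3 11 → sum 5
3 11 -5 → sum 9
11 -5 -5 → sum 1
-5 -5 5 → sum -5
-5 5 6 → sum 6
5 6 10 → sum 21
6 10 -8 → sum 8
10 -8 9 → sum 11
-8 9 -2 → sum -1
9 -2 11 → sum 18

5, 9, 1, -5, 6, 21, 8, 11, -1, 18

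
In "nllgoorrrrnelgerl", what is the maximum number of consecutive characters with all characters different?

add n: [n] len 1
add l: [n, l] len 2
add l (repeat l, move left end past it): [l] len 1
add g: [l, g] len 2
add o: [l, g, o] len 3
add o (repeat o, move left end past it): [o] len 1
add r: [o, r] len 2
add r (repeat r, move left end past it): [r] len 1
add r (repeat r, move left end past it): [r] len 1
add r (repeat r, move left end past it): [r] len 1
add n: [r, n] len 2
add e: [r, n, e] len 3
add l: [r, n, e, l] len 4
add g: [r, n, e, l, g] len 5
add e (repeat e, move left end past it): [l, g, e] len 3
add r: [l, g, e, r] len 4
add l (repeat l, move left end past it): [g, e, r, l] len 4
Longest all-distinct length: 5.

5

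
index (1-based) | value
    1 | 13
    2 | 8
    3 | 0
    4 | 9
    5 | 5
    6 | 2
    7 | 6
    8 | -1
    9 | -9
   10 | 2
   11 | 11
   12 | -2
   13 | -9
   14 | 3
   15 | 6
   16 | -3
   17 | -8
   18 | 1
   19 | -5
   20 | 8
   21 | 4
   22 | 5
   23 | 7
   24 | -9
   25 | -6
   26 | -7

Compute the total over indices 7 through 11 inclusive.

Elements at indices 7..11: 6, -1, -9, 2, 11
sum(6, -1, -9, 2, 11) = 9

9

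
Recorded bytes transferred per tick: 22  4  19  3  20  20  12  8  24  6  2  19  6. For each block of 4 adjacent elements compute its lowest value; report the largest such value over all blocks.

Each size-4 window and its min:
(22, 4, 19, 3) → min 3
(4, 19, 3, 20) → min 3
(19, 3, 20, 20) → min 3
(3, 20, 20, 12) → min 3
(20, 20, 12, 8) → min 8
(20, 12, 8, 24) → min 8
(12, 8, 24, 6) → min 6
(8, 24, 6, 2) → min 2
(24, 6, 2, 19) → min 2
(6, 2, 19, 6) → min 2
Largest of these is 8.

8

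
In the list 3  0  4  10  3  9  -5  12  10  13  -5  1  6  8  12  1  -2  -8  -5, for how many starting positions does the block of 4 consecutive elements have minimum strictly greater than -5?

6

(3, 0, 4, 10) → min 0  > -5 ✓
(0, 4, 10, 3) → min 0  > -5 ✓
(4, 10, 3, 9) → min 3  > -5 ✓
(10, 3, 9, -5) → min -5
(3, 9, -5, 12) → min -5
(9, -5, 12, 10) → min -5
(-5, 12, 10, 13) → min -5
(12, 10, 13, -5) → min -5
(10, 13, -5, 1) → min -5
(13, -5, 1, 6) → min -5
(-5, 1, 6, 8) → min -5
(1, 6, 8, 12) → min 1  > -5 ✓
(6, 8, 12, 1) → min 1  > -5 ✓
(8, 12, 1, -2) → min -2  > -5 ✓
(12, 1, -2, -8) → min -8
(1, -2, -8, -5) → min -8
6 windows satisfy the condition.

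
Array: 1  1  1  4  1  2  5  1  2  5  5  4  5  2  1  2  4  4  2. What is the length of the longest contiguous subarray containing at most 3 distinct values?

add 1: window [1] (1 distinct), len 1
add 1: window [1, 1] (1 distinct), len 2
add 1: window [1, 1, 1] (1 distinct), len 3
add 4: window [1, 1, 1, 4] (2 distinct), len 4
add 1: window [1, 1, 1, 4, 1] (2 distinct), len 5
add 2: window [1, 1, 1, 4, 1, 2] (3 distinct), len 6
add 5: window [1, 2, 5] (3 distinct), len 3
add 1: window [1, 2, 5, 1] (3 distinct), len 4
add 2: window [1, 2, 5, 1, 2] (3 distinct), len 5
add 5: window [1, 2, 5, 1, 2, 5] (3 distinct), len 6
add 5: window [1, 2, 5, 1, 2, 5, 5] (3 distinct), len 7
add 4: window [2, 5, 5, 4] (3 distinct), len 4
add 5: window [2, 5, 5, 4, 5] (3 distinct), len 5
add 2: window [2, 5, 5, 4, 5, 2] (3 distinct), len 6
add 1: window [5, 2, 1] (3 distinct), len 3
add 2: window [5, 2, 1, 2] (3 distinct), len 4
add 4: window [2, 1, 2, 4] (3 distinct), len 4
add 4: window [2, 1, 2, 4, 4] (3 distinct), len 5
add 2: window [2, 1, 2, 4, 4, 2] (3 distinct), len 6
Longest length with ≤3 distinct: 7.

7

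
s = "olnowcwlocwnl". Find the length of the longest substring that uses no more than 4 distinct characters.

8

Extend right; when distinct count exceeds 4, shrink from the left:
add o: window [o] (1 distinct), len 1
add l: window [o, l] (2 distinct), len 2
add n: window [o, l, n] (3 distinct), len 3
add o: window [o, l, n, o] (3 distinct), len 4
add w: window [o, l, n, o, w] (4 distinct), len 5
add c: window [n, o, w, c] (4 distinct), len 4
add w: window [n, o, w, c, w] (4 distinct), len 5
add l: window [o, w, c, w, l] (4 distinct), len 5
add o: window [o, w, c, w, l, o] (4 distinct), len 6
add c: window [o, w, c, w, l, o, c] (4 distinct), len 7
add w: window [o, w, c, w, l, o, c, w] (4 distinct), len 8
add n: window [o, c, w, n] (4 distinct), len 4
add l: window [c, w, n, l] (4 distinct), len 4
Longest length with ≤4 distinct: 8.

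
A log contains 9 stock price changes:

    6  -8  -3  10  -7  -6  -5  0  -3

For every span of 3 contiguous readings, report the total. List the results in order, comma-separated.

-5, -1, 0, -3, -18, -11, -8

6 -8 -3 → sum -5
-8 -3 10 → sum -1
-3 10 -7 → sum 0
10 -7 -6 → sum -3
-7 -6 -5 → sum -18
-6 -5 0 → sum -11
-5 0 -3 → sum -8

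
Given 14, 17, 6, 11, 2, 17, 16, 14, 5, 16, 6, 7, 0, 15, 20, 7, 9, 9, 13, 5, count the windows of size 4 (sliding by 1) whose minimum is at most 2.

8

(14, 17, 6, 11) → min 6
(17, 6, 11, 2) → min 2  ≤ 2 ✓
(6, 11, 2, 17) → min 2  ≤ 2 ✓
(11, 2, 17, 16) → min 2  ≤ 2 ✓
(2, 17, 16, 14) → min 2  ≤ 2 ✓
(17, 16, 14, 5) → min 5
(16, 14, 5, 16) → min 5
(14, 5, 16, 6) → min 5
(5, 16, 6, 7) → min 5
(16, 6, 7, 0) → min 0  ≤ 2 ✓
(6, 7, 0, 15) → min 0  ≤ 2 ✓
(7, 0, 15, 20) → min 0  ≤ 2 ✓
(0, 15, 20, 7) → min 0  ≤ 2 ✓
(15, 20, 7, 9) → min 7
(20, 7, 9, 9) → min 7
(7, 9, 9, 13) → min 7
(9, 9, 13, 5) → min 5
8 windows satisfy the condition.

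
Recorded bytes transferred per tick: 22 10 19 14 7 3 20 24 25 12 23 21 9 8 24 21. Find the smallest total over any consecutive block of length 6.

Each size-6 window and its sum:
(22, 10, 19, 14, 7, 3) → sum 75
(10, 19, 14, 7, 3, 20) → sum 73
(19, 14, 7, 3, 20, 24) → sum 87
(14, 7, 3, 20, 24, 25) → sum 93
(7, 3, 20, 24, 25, 12) → sum 91
(3, 20, 24, 25, 12, 23) → sum 107
(20, 24, 25, 12, 23, 21) → sum 125
(24, 25, 12, 23, 21, 9) → sum 114
(25, 12, 23, 21, 9, 8) → sum 98
(12, 23, 21, 9, 8, 24) → sum 97
(23, 21, 9, 8, 24, 21) → sum 106
Smallest of these is 73.

73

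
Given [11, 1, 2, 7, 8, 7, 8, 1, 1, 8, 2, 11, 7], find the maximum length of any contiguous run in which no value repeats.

5

add 11: [11] len 1
add 1: [11, 1] len 2
add 2: [11, 1, 2] len 3
add 7: [11, 1, 2, 7] len 4
add 8: [11, 1, 2, 7, 8] len 5
add 7 (repeat 7, move left end past it): [8, 7] len 2
add 8 (repeat 8, move left end past it): [7, 8] len 2
add 1: [7, 8, 1] len 3
add 1 (repeat 1, move left end past it): [1] len 1
add 8: [1, 8] len 2
add 2: [1, 8, 2] len 3
add 11: [1, 8, 2, 11] len 4
add 7: [1, 8, 2, 11, 7] len 5
Longest all-distinct length: 5.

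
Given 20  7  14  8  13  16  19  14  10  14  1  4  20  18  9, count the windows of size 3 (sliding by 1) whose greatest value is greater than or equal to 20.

4

(20, 7, 14) → max 20  ≥ 20 ✓
(7, 14, 8) → max 14
(14, 8, 13) → max 14
(8, 13, 16) → max 16
(13, 16, 19) → max 19
(16, 19, 14) → max 19
(19, 14, 10) → max 19
(14, 10, 14) → max 14
(10, 14, 1) → max 14
(14, 1, 4) → max 14
(1, 4, 20) → max 20  ≥ 20 ✓
(4, 20, 18) → max 20  ≥ 20 ✓
(20, 18, 9) → max 20  ≥ 20 ✓
4 windows satisfy the condition.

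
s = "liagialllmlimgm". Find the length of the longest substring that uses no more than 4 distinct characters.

9

[l] 1 distinct, len 1
[l, i] 2 distinct, len 2
[l, i, a] 3 distinct, len 3
[l, i, a, g] 4 distinct, len 4
[l, i, a, g, i] 4 distinct, len 5
[l, i, a, g, i, a] 4 distinct, len 6
[l, i, a, g, i, a, l] 4 distinct, len 7
[l, i, a, g, i, a, l, l] 4 distinct, len 8
[l, i, a, g, i, a, l, l, l] 4 distinct, len 9
[i, a, l, l, l, m] 4 distinct, len 6
[i, a, l, l, l, m, l] 4 distinct, len 7
[i, a, l, l, l, m, l, i] 4 distinct, len 8
[i, a, l, l, l, m, l, i, m] 4 distinct, len 9
[l, l, l, m, l, i, m, g] 4 distinct, len 8
[l, l, l, m, l, i, m, g, m] 4 distinct, len 9
Longest length with ≤4 distinct: 9.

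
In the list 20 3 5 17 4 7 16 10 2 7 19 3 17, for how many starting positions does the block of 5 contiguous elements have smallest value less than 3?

[20, 3, 5, 17, 4] → min 3
[3, 5, 17, 4, 7] → min 3
[5, 17, 4, 7, 16] → min 4
[17, 4, 7, 16, 10] → min 4
[4, 7, 16, 10, 2] → min 2  < 3 ✓
[7, 16, 10, 2, 7] → min 2  < 3 ✓
[16, 10, 2, 7, 19] → min 2  < 3 ✓
[10, 2, 7, 19, 3] → min 2  < 3 ✓
[2, 7, 19, 3, 17] → min 2  < 3 ✓
5 windows satisfy the condition.

5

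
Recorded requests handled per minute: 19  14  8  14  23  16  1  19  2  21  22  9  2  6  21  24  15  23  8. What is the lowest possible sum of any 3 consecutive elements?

19 14 8 → sum 41
14 8 14 → sum 36
8 14 23 → sum 45
14 23 16 → sum 53
23 16 1 → sum 40
16 1 19 → sum 36
1 19 2 → sum 22
19 2 21 → sum 42
2 21 22 → sum 45
21 22 9 → sum 52
22 9 2 → sum 33
9 2 6 → sum 17
2 6 21 → sum 29
6 21 24 → sum 51
21 24 15 → sum 60
24 15 23 → sum 62
15 23 8 → sum 46
Lowest of these is 17.

17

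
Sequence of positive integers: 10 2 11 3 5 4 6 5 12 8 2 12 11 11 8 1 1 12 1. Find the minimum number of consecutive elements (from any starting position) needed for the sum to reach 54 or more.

add 10: running sum 10 < 54
add 2: running sum 12 < 54
add 11: running sum 23 < 54
add 3: running sum 26 < 54
add 5: running sum 31 < 54
add 4: running sum 35 < 54
add 6: running sum 41 < 54
add 5: running sum 46 < 54
add 12: shortest ending here [10, 2, 11, 3, 5, 4, 6, 5, 12] sum 58, len 9
add 8: shortest ending here [11, 3, 5, 4, 6, 5, 12, 8] sum 54, len 8
add 2: shortest ending here [11, 3, 5, 4, 6, 5, 12, 8, 2] sum 56, len 9
add 12: shortest ending here [5, 4, 6, 5, 12, 8, 2, 12] sum 54, len 8
add 11: shortest ending here [6, 5, 12, 8, 2, 12, 11] sum 56, len 7
add 11: shortest ending here [12, 8, 2, 12, 11, 11] sum 56, len 6
add 8: shortest ending here [12, 8, 2, 12, 11, 11, 8] sum 64, len 7
add 1: shortest ending here [12, 8, 2, 12, 11, 11, 8, 1] sum 65, len 8
add 1: shortest ending here [8, 2, 12, 11, 11, 8, 1, 1] sum 54, len 8
add 12: shortest ending here [12, 11, 11, 8, 1, 1, 12] sum 56, len 7
add 1: shortest ending here [12, 11, 11, 8, 1, 1, 12, 1] sum 57, len 8
Shortest qualifying length: 6.

6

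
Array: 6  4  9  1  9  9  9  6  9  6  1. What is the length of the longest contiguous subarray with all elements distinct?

[6] len 1
[6, 4] len 2
[6, 4, 9] len 3
[6, 4, 9, 1] len 4
[1, 9] len 2
[9] len 1
[9] len 1
[9, 6] len 2
[6, 9] len 2
[9, 6] len 2
[9, 6, 1] len 3
Longest all-distinct length: 4.

4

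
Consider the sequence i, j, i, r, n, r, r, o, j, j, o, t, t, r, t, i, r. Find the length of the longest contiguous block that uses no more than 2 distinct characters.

4

[i] 1 distinct, len 1
[i, j] 2 distinct, len 2
[i, j, i] 2 distinct, len 3
[i, r] 2 distinct, len 2
[r, n] 2 distinct, len 2
[r, n, r] 2 distinct, len 3
[r, n, r, r] 2 distinct, len 4
[r, r, o] 2 distinct, len 3
[o, j] 2 distinct, len 2
[o, j, j] 2 distinct, len 3
[o, j, j, o] 2 distinct, len 4
[o, t] 2 distinct, len 2
[o, t, t] 2 distinct, len 3
[t, t, r] 2 distinct, len 3
[t, t, r, t] 2 distinct, len 4
[t, i] 2 distinct, len 2
[i, r] 2 distinct, len 2
Longest length with ≤2 distinct: 4.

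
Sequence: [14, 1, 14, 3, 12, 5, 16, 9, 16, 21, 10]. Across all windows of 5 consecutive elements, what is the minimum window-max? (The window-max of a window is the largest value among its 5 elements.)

14 1 14 3 12 → max 14
1 14 3 12 5 → max 14
14 3 12 5 16 → max 16
3 12 5 16 9 → max 16
12 5 16 9 16 → max 16
5 16 9 16 21 → max 21
16 9 16 21 10 → max 21
Minimum of these is 14.

14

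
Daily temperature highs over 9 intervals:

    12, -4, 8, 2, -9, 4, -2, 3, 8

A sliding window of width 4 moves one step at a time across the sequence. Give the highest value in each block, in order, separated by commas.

[12, -4, 8, 2] → max 12
[-4, 8, 2, -9] → max 8
[8, 2, -9, 4] → max 8
[2, -9, 4, -2] → max 4
[-9, 4, -2, 3] → max 4
[4, -2, 3, 8] → max 8

12, 8, 8, 4, 4, 8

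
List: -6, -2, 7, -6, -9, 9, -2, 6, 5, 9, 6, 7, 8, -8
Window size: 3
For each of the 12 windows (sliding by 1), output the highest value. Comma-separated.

7, 7, 7, 9, 9, 9, 6, 9, 9, 9, 8, 8

[-6, -2, 7] → max 7
[-2, 7, -6] → max 7
[7, -6, -9] → max 7
[-6, -9, 9] → max 9
[-9, 9, -2] → max 9
[9, -2, 6] → max 9
[-2, 6, 5] → max 6
[6, 5, 9] → max 9
[5, 9, 6] → max 9
[9, 6, 7] → max 9
[6, 7, 8] → max 8
[7, 8, -8] → max 8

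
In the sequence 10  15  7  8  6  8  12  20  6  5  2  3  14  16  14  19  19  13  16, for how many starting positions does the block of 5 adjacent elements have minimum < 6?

(10, 15, 7, 8, 6) → min 6
(15, 7, 8, 6, 8) → min 6
(7, 8, 6, 8, 12) → min 6
(8, 6, 8, 12, 20) → min 6
(6, 8, 12, 20, 6) → min 6
(8, 12, 20, 6, 5) → min 5  < 6 ✓
(12, 20, 6, 5, 2) → min 2  < 6 ✓
(20, 6, 5, 2, 3) → min 2  < 6 ✓
(6, 5, 2, 3, 14) → min 2  < 6 ✓
(5, 2, 3, 14, 16) → min 2  < 6 ✓
(2, 3, 14, 16, 14) → min 2  < 6 ✓
(3, 14, 16, 14, 19) → min 3  < 6 ✓
(14, 16, 14, 19, 19) → min 14
(16, 14, 19, 19, 13) → min 13
(14, 19, 19, 13, 16) → min 13
7 windows satisfy the condition.

7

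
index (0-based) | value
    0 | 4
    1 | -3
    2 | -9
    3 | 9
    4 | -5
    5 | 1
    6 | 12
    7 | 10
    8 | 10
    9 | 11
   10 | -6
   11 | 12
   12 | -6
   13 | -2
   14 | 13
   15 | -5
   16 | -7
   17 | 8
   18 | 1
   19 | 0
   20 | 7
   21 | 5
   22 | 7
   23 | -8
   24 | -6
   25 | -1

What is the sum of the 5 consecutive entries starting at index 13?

Elements at indices 13..17: -2, 13, -5, -7, 8
sum(-2, 13, -5, -7, 8) = 7

7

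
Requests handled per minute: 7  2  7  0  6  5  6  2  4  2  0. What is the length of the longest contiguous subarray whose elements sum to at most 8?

[7] sum 7 len 1
[2] sum 2 len 1
[7] sum 7 len 1
[7, 0] sum 7 len 2
[0, 6] sum 6 len 2
[5] sum 5 len 1
[6] sum 6 len 1
[6, 2] sum 8 len 2
[2, 4] sum 6 len 2
[2, 4, 2] sum 8 len 3
[2, 4, 2, 0] sum 8 len 4
Longest length seen: 4.

4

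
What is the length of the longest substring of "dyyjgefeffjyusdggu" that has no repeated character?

add d: [d] len 1
add y: [d, y] len 2
add y (repeat y, move left end past it): [y] len 1
add j: [y, j] len 2
add g: [y, j, g] len 3
add e: [y, j, g, e] len 4
add f: [y, j, g, e, f] len 5
add e (repeat e, move left end past it): [f, e] len 2
add f (repeat f, move left end past it): [e, f] len 2
add f (repeat f, move left end past it): [f] len 1
add j: [f, j] len 2
add y: [f, j, y] len 3
add u: [f, j, y, u] len 4
add s: [f, j, y, u, s] len 5
add d: [f, j, y, u, s, d] len 6
add g: [f, j, y, u, s, d, g] len 7
add g (repeat g, move left end past it): [g] len 1
add u: [g, u] len 2
Longest all-distinct length: 7.

7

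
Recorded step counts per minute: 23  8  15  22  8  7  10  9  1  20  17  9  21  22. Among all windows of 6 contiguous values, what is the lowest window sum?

55

Window sums for each of the 9 positions:
23 8 15 22 8 7 → sum 83
8 15 22 8 7 10 → sum 70
15 22 8 7 10 9 → sum 71
22 8 7 10 9 1 → sum 57
8 7 10 9 1 20 → sum 55
7 10 9 1 20 17 → sum 64
10 9 1 20 17 9 → sum 66
9 1 20 17 9 21 → sum 77
1 20 17 9 21 22 → sum 90
Lowest of these is 55.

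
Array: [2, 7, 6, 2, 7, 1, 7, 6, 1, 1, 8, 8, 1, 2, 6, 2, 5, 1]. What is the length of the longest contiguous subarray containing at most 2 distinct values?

5

add 2: window [2] (1 distinct), len 1
add 7: window [2, 7] (2 distinct), len 2
add 6: window [7, 6] (2 distinct), len 2
add 2: window [6, 2] (2 distinct), len 2
add 7: window [2, 7] (2 distinct), len 2
add 1: window [7, 1] (2 distinct), len 2
add 7: window [7, 1, 7] (2 distinct), len 3
add 6: window [7, 6] (2 distinct), len 2
add 1: window [6, 1] (2 distinct), len 2
add 1: window [6, 1, 1] (2 distinct), len 3
add 8: window [1, 1, 8] (2 distinct), len 3
add 8: window [1, 1, 8, 8] (2 distinct), len 4
add 1: window [1, 1, 8, 8, 1] (2 distinct), len 5
add 2: window [1, 2] (2 distinct), len 2
add 6: window [2, 6] (2 distinct), len 2
add 2: window [2, 6, 2] (2 distinct), len 3
add 5: window [2, 5] (2 distinct), len 2
add 1: window [5, 1] (2 distinct), len 2
Longest length with ≤2 distinct: 5.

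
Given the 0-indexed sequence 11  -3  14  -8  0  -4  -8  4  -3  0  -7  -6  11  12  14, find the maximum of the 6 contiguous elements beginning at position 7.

Elements at indices 7..12: 4, -3, 0, -7, -6, 11
max(4, -3, 0, -7, -6, 11) = 11

11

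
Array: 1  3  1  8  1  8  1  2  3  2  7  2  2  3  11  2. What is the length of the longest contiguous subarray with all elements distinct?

add 1: [1] len 1
add 3: [1, 3] len 2
add 1 (repeat 1, move left end past it): [3, 1] len 2
add 8: [3, 1, 8] len 3
add 1 (repeat 1, move left end past it): [8, 1] len 2
add 8 (repeat 8, move left end past it): [1, 8] len 2
add 1 (repeat 1, move left end past it): [8, 1] len 2
add 2: [8, 1, 2] len 3
add 3: [8, 1, 2, 3] len 4
add 2 (repeat 2, move left end past it): [3, 2] len 2
add 7: [3, 2, 7] len 3
add 2 (repeat 2, move left end past it): [7, 2] len 2
add 2 (repeat 2, move left end past it): [2] len 1
add 3: [2, 3] len 2
add 11: [2, 3, 11] len 3
add 2 (repeat 2, move left end past it): [3, 11, 2] len 3
Longest all-distinct length: 4.

4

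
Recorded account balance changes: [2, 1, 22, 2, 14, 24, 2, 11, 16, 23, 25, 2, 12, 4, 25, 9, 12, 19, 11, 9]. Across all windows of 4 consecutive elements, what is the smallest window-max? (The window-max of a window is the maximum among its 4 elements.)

19

2 1 22 2 → max 22
1 22 2 14 → max 22
22 2 14 24 → max 24
2 14 24 2 → max 24
14 24 2 11 → max 24
24 2 11 16 → max 24
2 11 16 23 → max 23
11 16 23 25 → max 25
16 23 25 2 → max 25
23 25 2 12 → max 25
25 2 12 4 → max 25
2 12 4 25 → max 25
12 4 25 9 → max 25
4 25 9 12 → max 25
25 9 12 19 → max 25
9 12 19 11 → max 19
12 19 11 9 → max 19
Smallest of these is 19.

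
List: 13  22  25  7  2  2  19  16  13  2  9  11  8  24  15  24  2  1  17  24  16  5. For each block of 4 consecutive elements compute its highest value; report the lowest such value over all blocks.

11

(13, 22, 25, 7) → max 25
(22, 25, 7, 2) → max 25
(25, 7, 2, 2) → max 25
(7, 2, 2, 19) → max 19
(2, 2, 19, 16) → max 19
(2, 19, 16, 13) → max 19
(19, 16, 13, 2) → max 19
(16, 13, 2, 9) → max 16
(13, 2, 9, 11) → max 13
(2, 9, 11, 8) → max 11
(9, 11, 8, 24) → max 24
(11, 8, 24, 15) → max 24
(8, 24, 15, 24) → max 24
(24, 15, 24, 2) → max 24
(15, 24, 2, 1) → max 24
(24, 2, 1, 17) → max 24
(2, 1, 17, 24) → max 24
(1, 17, 24, 16) → max 24
(17, 24, 16, 5) → max 24
Lowest of these is 11.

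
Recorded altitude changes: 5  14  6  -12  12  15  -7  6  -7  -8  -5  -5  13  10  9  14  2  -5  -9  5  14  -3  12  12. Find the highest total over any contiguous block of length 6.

43

Window sums for each of the 19 positions:
5 14 6 -12 12 15 → sum 40
14 6 -12 12 15 -7 → sum 28
6 -12 12 15 -7 6 → sum 20
-12 12 15 -7 6 -7 → sum 7
12 15 -7 6 -7 -8 → sum 11
15 -7 6 -7 -8 -5 → sum -6
-7 6 -7 -8 -5 -5 → sum -26
6 -7 -8 -5 -5 13 → sum -6
-7 -8 -5 -5 13 10 → sum -2
-8 -5 -5 13 10 9 → sum 14
-5 -5 13 10 9 14 → sum 36
-5 13 10 9 14 2 → sum 43
13 10 9 14 2 -5 → sum 43
10 9 14 2 -5 -9 → sum 21
9 14 2 -5 -9 5 → sum 16
14 2 -5 -9 5 14 → sum 21
2 -5 -9 5 14 -3 → sum 4
-5 -9 5 14 -3 12 → sum 14
-9 5 14 -3 12 12 → sum 31
Highest of these is 43.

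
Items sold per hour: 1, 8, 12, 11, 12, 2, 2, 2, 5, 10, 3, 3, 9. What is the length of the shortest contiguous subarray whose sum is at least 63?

Extend right; whenever the sum reaches 63, record the length and shrink from the left:
add 1: running sum 1 < 63
add 8: running sum 9 < 63
add 12: running sum 21 < 63
add 11: running sum 32 < 63
add 12: running sum 44 < 63
add 2: running sum 46 < 63
add 2: running sum 48 < 63
add 2: running sum 50 < 63
add 5: running sum 55 < 63
add 10: shortest ending here [8, 12, 11, 12, 2, 2, 2, 5, 10] sum 64, len 9
add 3: shortest ending here [8, 12, 11, 12, 2, 2, 2, 5, 10, 3] sum 67, len 10
add 3: shortest ending here [8, 12, 11, 12, 2, 2, 2, 5, 10, 3, 3] sum 70, len 11
add 9: shortest ending here [12, 11, 12, 2, 2, 2, 5, 10, 3, 3, 9] sum 71, len 11
Shortest qualifying length: 9.

9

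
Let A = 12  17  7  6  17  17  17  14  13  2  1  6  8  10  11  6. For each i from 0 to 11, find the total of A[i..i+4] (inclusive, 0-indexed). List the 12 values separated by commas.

Sliding a size-5 window across the 16 values:
[12, 17, 7, 6, 17] → sum 59
[17, 7, 6, 17, 17] → sum 64
[7, 6, 17, 17, 17] → sum 64
[6, 17, 17, 17, 14] → sum 71
[17, 17, 17, 14, 13] → sum 78
[17, 17, 14, 13, 2] → sum 63
[17, 14, 13, 2, 1] → sum 47
[14, 13, 2, 1, 6] → sum 36
[13, 2, 1, 6, 8] → sum 30
[2, 1, 6, 8, 10] → sum 27
[1, 6, 8, 10, 11] → sum 36
[6, 8, 10, 11, 6] → sum 41

59, 64, 64, 71, 78, 63, 47, 36, 30, 27, 36, 41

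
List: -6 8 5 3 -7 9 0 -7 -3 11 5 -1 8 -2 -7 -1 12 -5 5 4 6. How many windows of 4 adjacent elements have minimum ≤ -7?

-6 8 5 3 → min -6
8 5 3 -7 → min -7  ≤ -7 ✓
5 3 -7 9 → min -7  ≤ -7 ✓
3 -7 9 0 → min -7  ≤ -7 ✓
-7 9 0 -7 → min -7  ≤ -7 ✓
9 0 -7 -3 → min -7  ≤ -7 ✓
0 -7 -3 11 → min -7  ≤ -7 ✓
-7 -3 11 5 → min -7  ≤ -7 ✓
-3 11 5 -1 → min -3
11 5 -1 8 → min -1
5 -1 8 -2 → min -2
-1 8 -2 -7 → min -7  ≤ -7 ✓
8 -2 -7 -1 → min -7  ≤ -7 ✓
-2 -7 -1 12 → min -7  ≤ -7 ✓
-7 -1 12 -5 → min -7  ≤ -7 ✓
-1 12 -5 5 → min -5
12 -5 5 4 → min -5
-5 5 4 6 → min -5
11 windows satisfy the condition.

11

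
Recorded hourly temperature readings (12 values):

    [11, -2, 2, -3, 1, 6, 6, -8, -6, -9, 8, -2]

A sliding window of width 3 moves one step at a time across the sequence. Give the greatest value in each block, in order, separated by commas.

[11, -2, 2] → max 11
[-2, 2, -3] → max 2
[2, -3, 1] → max 2
[-3, 1, 6] → max 6
[1, 6, 6] → max 6
[6, 6, -8] → max 6
[6, -8, -6] → max 6
[-8, -6, -9] → max -6
[-6, -9, 8] → max 8
[-9, 8, -2] → max 8

11, 2, 2, 6, 6, 6, 6, -6, 8, 8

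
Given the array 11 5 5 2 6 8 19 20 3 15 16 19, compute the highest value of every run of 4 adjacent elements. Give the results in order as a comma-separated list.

[11, 5, 5, 2] → max 11
[5, 5, 2, 6] → max 6
[5, 2, 6, 8] → max 8
[2, 6, 8, 19] → max 19
[6, 8, 19, 20] → max 20
[8, 19, 20, 3] → max 20
[19, 20, 3, 15] → max 20
[20, 3, 15, 16] → max 20
[3, 15, 16, 19] → max 19

11, 6, 8, 19, 20, 20, 20, 20, 19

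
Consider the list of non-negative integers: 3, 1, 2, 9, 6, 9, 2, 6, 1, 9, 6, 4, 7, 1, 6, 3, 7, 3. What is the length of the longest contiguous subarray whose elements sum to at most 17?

4

add 3: [3] sum 3, len 1
add 1: [3, 1] sum 4, len 2
add 2: [3, 1, 2] sum 6, len 3
add 9: [3, 1, 2, 9] sum 15, len 4
add 6: [2, 9, 6] sum 17, len 3
add 9: [6, 9] sum 15, len 2
add 2: [6, 9, 2] sum 17, len 3
add 6: [9, 2, 6] sum 17, len 3
add 1: [2, 6, 1] sum 9, len 3
add 9: [6, 1, 9] sum 16, len 3
add 6: [1, 9, 6] sum 16, len 3
add 4: [6, 4] sum 10, len 2
add 7: [6, 4, 7] sum 17, len 3
add 1: [4, 7, 1] sum 12, len 3
add 6: [7, 1, 6] sum 14, len 3
add 3: [7, 1, 6, 3] sum 17, len 4
add 7: [1, 6, 3, 7] sum 17, len 4
add 3: [3, 7, 3] sum 13, len 3
Longest length seen: 4.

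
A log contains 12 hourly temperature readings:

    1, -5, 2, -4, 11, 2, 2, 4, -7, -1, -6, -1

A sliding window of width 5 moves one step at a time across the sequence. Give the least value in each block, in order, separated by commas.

-5, -5, -4, -4, -7, -7, -7, -7

[1, -5, 2, -4, 11] → min -5
[-5, 2, -4, 11, 2] → min -5
[2, -4, 11, 2, 2] → min -4
[-4, 11, 2, 2, 4] → min -4
[11, 2, 2, 4, -7] → min -7
[2, 2, 4, -7, -1] → min -7
[2, 4, -7, -1, -6] → min -7
[4, -7, -1, -6, -1] → min -7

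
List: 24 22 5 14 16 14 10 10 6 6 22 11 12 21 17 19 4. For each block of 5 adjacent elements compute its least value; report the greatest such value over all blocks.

[24, 22, 5, 14, 16] → min 5
[22, 5, 14, 16, 14] → min 5
[5, 14, 16, 14, 10] → min 5
[14, 16, 14, 10, 10] → min 10
[16, 14, 10, 10, 6] → min 6
[14, 10, 10, 6, 6] → min 6
[10, 10, 6, 6, 22] → min 6
[10, 6, 6, 22, 11] → min 6
[6, 6, 22, 11, 12] → min 6
[6, 22, 11, 12, 21] → min 6
[22, 11, 12, 21, 17] → min 11
[11, 12, 21, 17, 19] → min 11
[12, 21, 17, 19, 4] → min 4
Greatest of these is 11.

11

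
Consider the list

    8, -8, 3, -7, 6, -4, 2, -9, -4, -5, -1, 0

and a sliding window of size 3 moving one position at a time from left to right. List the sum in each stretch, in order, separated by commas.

8 -8 3 → sum 3
-8 3 -7 → sum -12
3 -7 6 → sum 2
-7 6 -4 → sum -5
6 -4 2 → sum 4
-4 2 -9 → sum -11
2 -9 -4 → sum -11
-9 -4 -5 → sum -18
-4 -5 -1 → sum -10
-5 -1 0 → sum -6

3, -12, 2, -5, 4, -11, -11, -18, -10, -6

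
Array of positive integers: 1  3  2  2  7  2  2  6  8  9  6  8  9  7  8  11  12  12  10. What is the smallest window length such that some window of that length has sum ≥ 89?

10

add 1: running sum 1 < 89
add 3: running sum 4 < 89
add 2: running sum 6 < 89
add 2: running sum 8 < 89
add 7: running sum 15 < 89
add 2: running sum 17 < 89
add 2: running sum 19 < 89
add 6: running sum 25 < 89
add 8: running sum 33 < 89
add 9: running sum 42 < 89
add 6: running sum 48 < 89
add 8: running sum 56 < 89
add 9: running sum 65 < 89
add 7: running sum 72 < 89
add 8: running sum 80 < 89
add 11: shortest ending here [3, 2, 2, 7, 2, 2, 6, 8, 9, 6, 8, 9, 7, 8, 11] sum 90, len 15
add 12: shortest ending here [7, 2, 2, 6, 8, 9, 6, 8, 9, 7, 8, 11, 12] sum 95, len 13
add 12: shortest ending here [8, 9, 6, 8, 9, 7, 8, 11, 12, 12] sum 90, len 10
add 10: shortest ending here [9, 6, 8, 9, 7, 8, 11, 12, 12, 10] sum 92, len 10
Shortest qualifying length: 10.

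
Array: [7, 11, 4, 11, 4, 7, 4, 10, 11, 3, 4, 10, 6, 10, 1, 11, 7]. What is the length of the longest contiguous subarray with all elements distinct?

5

[7] len 1
[7, 11] len 2
[7, 11, 4] len 3
[4, 11] len 2
[11, 4] len 2
[11, 4, 7] len 3
[7, 4] len 2
[7, 4, 10] len 3
[7, 4, 10, 11] len 4
[7, 4, 10, 11, 3] len 5
[10, 11, 3, 4] len 4
[11, 3, 4, 10] len 4
[11, 3, 4, 10, 6] len 5
[6, 10] len 2
[6, 10, 1] len 3
[6, 10, 1, 11] len 4
[6, 10, 1, 11, 7] len 5
Longest all-distinct length: 5.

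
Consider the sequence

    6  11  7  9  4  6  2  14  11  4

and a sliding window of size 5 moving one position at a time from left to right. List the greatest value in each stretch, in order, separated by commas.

Sliding a size-5 window across the 10 values:
6 11 7 9 4 → max 11
11 7 9 4 6 → max 11
7 9 4 6 2 → max 9
9 4 6 2 14 → max 14
4 6 2 14 11 → max 14
6 2 14 11 4 → max 14

11, 11, 9, 14, 14, 14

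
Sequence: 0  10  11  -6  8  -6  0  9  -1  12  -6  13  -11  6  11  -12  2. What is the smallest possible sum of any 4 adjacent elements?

Window sums for each of the 14 positions:
0 10 11 -6 → sum 15
10 11 -6 8 → sum 23
11 -6 8 -6 → sum 7
-6 8 -6 0 → sum -4
8 -6 0 9 → sum 11
-6 0 9 -1 → sum 2
0 9 -1 12 → sum 20
9 -1 12 -6 → sum 14
-1 12 -6 13 → sum 18
12 -6 13 -11 → sum 8
-6 13 -11 6 → sum 2
13 -11 6 11 → sum 19
-11 6 11 -12 → sum -6
6 11 -12 2 → sum 7
Smallest of these is -6.

-6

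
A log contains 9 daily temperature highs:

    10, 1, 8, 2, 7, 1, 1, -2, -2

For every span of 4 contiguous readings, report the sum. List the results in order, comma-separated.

10 1 8 2 → sum 21
1 8 2 7 → sum 18
8 2 7 1 → sum 18
2 7 1 1 → sum 11
7 1 1 -2 → sum 7
1 1 -2 -2 → sum -2

21, 18, 18, 11, 7, -2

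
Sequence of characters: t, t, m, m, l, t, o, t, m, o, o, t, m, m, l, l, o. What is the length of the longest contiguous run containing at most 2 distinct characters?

4

add t: window [t] (1 distinct), len 1
add t: window [t, t] (1 distinct), len 2
add m: window [t, t, m] (2 distinct), len 3
add m: window [t, t, m, m] (2 distinct), len 4
add l: window [m, m, l] (2 distinct), len 3
add t: window [l, t] (2 distinct), len 2
add o: window [t, o] (2 distinct), len 2
add t: window [t, o, t] (2 distinct), len 3
add m: window [t, m] (2 distinct), len 2
add o: window [m, o] (2 distinct), len 2
add o: window [m, o, o] (2 distinct), len 3
add t: window [o, o, t] (2 distinct), len 3
add m: window [t, m] (2 distinct), len 2
add m: window [t, m, m] (2 distinct), len 3
add l: window [m, m, l] (2 distinct), len 3
add l: window [m, m, l, l] (2 distinct), len 4
add o: window [l, l, o] (2 distinct), len 3
Longest length with ≤2 distinct: 4.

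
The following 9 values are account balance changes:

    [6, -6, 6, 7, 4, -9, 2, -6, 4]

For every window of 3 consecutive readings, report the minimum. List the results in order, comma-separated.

-6, -6, 4, -9, -9, -9, -6

[6, -6, 6] → min -6
[-6, 6, 7] → min -6
[6, 7, 4] → min 4
[7, 4, -9] → min -9
[4, -9, 2] → min -9
[-9, 2, -6] → min -9
[2, -6, 4] → min -6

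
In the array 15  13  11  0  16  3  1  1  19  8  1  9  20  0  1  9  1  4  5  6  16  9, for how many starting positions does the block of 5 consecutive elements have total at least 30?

(15, 13, 11, 0, 16) → sum 55  ≥ 30 ✓
(13, 11, 0, 16, 3) → sum 43  ≥ 30 ✓
(11, 0, 16, 3, 1) → sum 31  ≥ 30 ✓
(0, 16, 3, 1, 1) → sum 21
(16, 3, 1, 1, 19) → sum 40  ≥ 30 ✓
(3, 1, 1, 19, 8) → sum 32  ≥ 30 ✓
(1, 1, 19, 8, 1) → sum 30  ≥ 30 ✓
(1, 19, 8, 1, 9) → sum 38  ≥ 30 ✓
(19, 8, 1, 9, 20) → sum 57  ≥ 30 ✓
(8, 1, 9, 20, 0) → sum 38  ≥ 30 ✓
(1, 9, 20, 0, 1) → sum 31  ≥ 30 ✓
(9, 20, 0, 1, 9) → sum 39  ≥ 30 ✓
(20, 0, 1, 9, 1) → sum 31  ≥ 30 ✓
(0, 1, 9, 1, 4) → sum 15
(1, 9, 1, 4, 5) → sum 20
(9, 1, 4, 5, 6) → sum 25
(1, 4, 5, 6, 16) → sum 32  ≥ 30 ✓
(4, 5, 6, 16, 9) → sum 40  ≥ 30 ✓
14 windows satisfy the condition.

14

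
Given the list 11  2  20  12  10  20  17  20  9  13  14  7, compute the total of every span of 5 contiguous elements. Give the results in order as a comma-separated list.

55, 64, 79, 79, 76, 79, 73, 63

Sliding a size-5 window across the 12 values:
11 2 20 12 10 → sum 55
2 20 12 10 20 → sum 64
20 12 10 20 17 → sum 79
12 10 20 17 20 → sum 79
10 20 17 20 9 → sum 76
20 17 20 9 13 → sum 79
17 20 9 13 14 → sum 73
20 9 13 14 7 → sum 63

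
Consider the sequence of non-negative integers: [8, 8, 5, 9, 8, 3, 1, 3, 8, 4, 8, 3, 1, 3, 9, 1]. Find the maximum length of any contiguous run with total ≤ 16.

4

→ 8: sum 8, len 1
→ 8: sum 16, len 2
→ 5 (dropped 8): sum 13, len 2
→ 9 (dropped 8): sum 14, len 2
→ 8 (dropped 5, 9): sum 8, len 1
→ 3: sum 11, len 2
→ 1: sum 12, len 3
→ 3: sum 15, len 4
→ 8 (dropped 8): sum 15, len 4
→ 4 (dropped 3): sum 16, len 4
→ 8 (dropped 1, 3, 8): sum 12, len 2
→ 3: sum 15, len 3
→ 1: sum 16, len 4
→ 3 (dropped 4): sum 15, len 4
→ 9 (dropped 8): sum 16, len 4
→ 1 (dropped 3): sum 14, len 4
Longest length seen: 4.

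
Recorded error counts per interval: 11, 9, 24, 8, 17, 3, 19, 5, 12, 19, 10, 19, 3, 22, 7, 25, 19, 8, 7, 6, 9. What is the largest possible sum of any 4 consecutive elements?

11 9 24 8 → sum 52
9 24 8 17 → sum 58
24 8 17 3 → sum 52
8 17 3 19 → sum 47
17 3 19 5 → sum 44
3 19 5 12 → sum 39
19 5 12 19 → sum 55
5 12 19 10 → sum 46
12 19 10 19 → sum 60
19 10 19 3 → sum 51
10 19 3 22 → sum 54
19 3 22 7 → sum 51
3 22 7 25 → sum 57
22 7 25 19 → sum 73
7 25 19 8 → sum 59
25 19 8 7 → sum 59
19 8 7 6 → sum 40
8 7 6 9 → sum 30
Largest of these is 73.

73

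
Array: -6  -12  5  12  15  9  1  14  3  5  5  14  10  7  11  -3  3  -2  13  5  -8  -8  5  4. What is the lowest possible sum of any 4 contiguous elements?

-7

[-6, -12, 5, 12] → sum -1
[-12, 5, 12, 15] → sum 20
[5, 12, 15, 9] → sum 41
[12, 15, 9, 1] → sum 37
[15, 9, 1, 14] → sum 39
[9, 1, 14, 3] → sum 27
[1, 14, 3, 5] → sum 23
[14, 3, 5, 5] → sum 27
[3, 5, 5, 14] → sum 27
[5, 5, 14, 10] → sum 34
[5, 14, 10, 7] → sum 36
[14, 10, 7, 11] → sum 42
[10, 7, 11, -3] → sum 25
[7, 11, -3, 3] → sum 18
[11, -3, 3, -2] → sum 9
[-3, 3, -2, 13] → sum 11
[3, -2, 13, 5] → sum 19
[-2, 13, 5, -8] → sum 8
[13, 5, -8, -8] → sum 2
[5, -8, -8, 5] → sum -6
[-8, -8, 5, 4] → sum -7
Lowest of these is -7.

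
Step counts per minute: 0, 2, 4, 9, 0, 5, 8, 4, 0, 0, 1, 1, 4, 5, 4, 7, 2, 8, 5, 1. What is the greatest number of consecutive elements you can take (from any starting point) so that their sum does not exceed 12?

→ 0: sum 0, len 1
→ 2: sum 2, len 2
→ 4: sum 6, len 3
→ 9 (dropped 0, 2, 4): sum 9, len 1
→ 0: sum 9, len 2
→ 5 (dropped 9): sum 5, len 2
→ 8 (dropped 0, 5): sum 8, len 1
→ 4: sum 12, len 2
→ 0: sum 12, len 3
→ 0: sum 12, len 4
→ 1 (dropped 8): sum 5, len 4
→ 1: sum 6, len 5
→ 4: sum 10, len 6
→ 5 (dropped 4): sum 11, len 6
→ 4 (dropped 0, 0, 1, 1, 4): sum 9, len 2
→ 7 (dropped 5): sum 11, len 2
→ 2 (dropped 4): sum 9, len 2
→ 8 (dropped 7): sum 10, len 2
→ 5 (dropped 2, 8): sum 5, len 1
→ 1: sum 6, len 2
Longest length seen: 6.

6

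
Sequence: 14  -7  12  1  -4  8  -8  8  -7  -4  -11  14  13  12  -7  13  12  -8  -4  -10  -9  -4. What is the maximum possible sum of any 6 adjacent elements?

57

14 -7 12 1 -4 8 → sum 24
-7 12 1 -4 8 -8 → sum 2
12 1 -4 8 -8 8 → sum 17
1 -4 8 -8 8 -7 → sum -2
-4 8 -8 8 -7 -4 → sum -7
8 -8 8 -7 -4 -11 → sum -14
-8 8 -7 -4 -11 14 → sum -8
8 -7 -4 -11 14 13 → sum 13
-7 -4 -11 14 13 12 → sum 17
-4 -11 14 13 12 -7 → sum 17
-11 14 13 12 -7 13 → sum 34
14 13 12 -7 13 12 → sum 57
13 12 -7 13 12 -8 → sum 35
12 -7 13 12 -8 -4 → sum 18
-7 13 12 -8 -4 -10 → sum -4
13 12 -8 -4 -10 -9 → sum -6
12 -8 -4 -10 -9 -4 → sum -23
Maximum of these is 57.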